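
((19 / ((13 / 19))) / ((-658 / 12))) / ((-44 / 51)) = 55233 / 94094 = 0.59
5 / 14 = 0.36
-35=-35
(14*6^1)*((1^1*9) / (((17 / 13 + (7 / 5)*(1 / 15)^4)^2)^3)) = 239956302564952816237695515155792236328125 / 1587445722576544478048314791144774959104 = 151.16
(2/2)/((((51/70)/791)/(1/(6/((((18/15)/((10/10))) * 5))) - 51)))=-2768500/51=-54284.31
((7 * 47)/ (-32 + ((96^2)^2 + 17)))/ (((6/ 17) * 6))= 5593/ 3057647076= 0.00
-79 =-79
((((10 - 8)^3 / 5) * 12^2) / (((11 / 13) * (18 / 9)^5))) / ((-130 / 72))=-1296 / 275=-4.71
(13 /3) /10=13 /30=0.43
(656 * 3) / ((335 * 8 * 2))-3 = -882 / 335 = -2.63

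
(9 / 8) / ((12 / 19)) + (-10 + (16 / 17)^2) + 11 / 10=-288211 / 46240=-6.23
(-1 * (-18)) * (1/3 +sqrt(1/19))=18 * sqrt(19)/19 +6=10.13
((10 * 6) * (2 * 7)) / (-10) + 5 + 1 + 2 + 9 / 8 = -599 / 8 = -74.88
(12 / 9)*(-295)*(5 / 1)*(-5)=29500 / 3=9833.33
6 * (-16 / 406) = -48 / 203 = -0.24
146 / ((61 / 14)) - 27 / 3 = 1495 / 61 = 24.51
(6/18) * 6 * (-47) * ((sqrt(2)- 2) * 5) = 940- 470 * sqrt(2) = 275.32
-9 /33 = -3 /11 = -0.27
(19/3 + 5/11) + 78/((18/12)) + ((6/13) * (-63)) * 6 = -49624/429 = -115.67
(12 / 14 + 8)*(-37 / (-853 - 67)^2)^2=42439 / 2507375360000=0.00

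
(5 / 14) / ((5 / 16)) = 8 / 7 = 1.14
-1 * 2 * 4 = -8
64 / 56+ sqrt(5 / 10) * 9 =8 / 7+ 9 * sqrt(2) / 2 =7.51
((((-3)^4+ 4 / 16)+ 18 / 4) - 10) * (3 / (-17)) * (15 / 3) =-4545 / 68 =-66.84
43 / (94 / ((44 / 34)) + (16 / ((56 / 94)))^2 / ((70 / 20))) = 162239 / 1051625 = 0.15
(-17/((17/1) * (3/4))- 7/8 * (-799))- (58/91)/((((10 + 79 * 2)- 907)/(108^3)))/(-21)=7299026653/11297832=646.06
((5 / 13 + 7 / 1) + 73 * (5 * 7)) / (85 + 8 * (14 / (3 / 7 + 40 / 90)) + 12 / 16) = 7328420 / 612157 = 11.97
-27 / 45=-3 / 5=-0.60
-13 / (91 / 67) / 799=-67 / 5593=-0.01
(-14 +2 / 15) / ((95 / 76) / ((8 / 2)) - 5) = 3328 / 1125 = 2.96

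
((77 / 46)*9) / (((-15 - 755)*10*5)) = -9 / 23000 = -0.00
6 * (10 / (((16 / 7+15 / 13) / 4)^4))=109.74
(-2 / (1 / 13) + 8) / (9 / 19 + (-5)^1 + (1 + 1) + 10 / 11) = 1881 / 169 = 11.13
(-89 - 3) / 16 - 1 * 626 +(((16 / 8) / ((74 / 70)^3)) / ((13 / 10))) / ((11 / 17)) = -18245708733 / 28973516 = -629.74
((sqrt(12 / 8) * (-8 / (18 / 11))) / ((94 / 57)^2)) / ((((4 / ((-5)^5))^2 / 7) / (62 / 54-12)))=79536337890625 * sqrt(6) / 1908576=102077907.22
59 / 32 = 1.84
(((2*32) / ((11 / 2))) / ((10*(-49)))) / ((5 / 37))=-2368 / 13475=-0.18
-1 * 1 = -1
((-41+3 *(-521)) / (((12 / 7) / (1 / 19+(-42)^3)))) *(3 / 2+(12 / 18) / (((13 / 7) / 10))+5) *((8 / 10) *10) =12438794700556 / 2223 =5595499190.53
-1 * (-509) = 509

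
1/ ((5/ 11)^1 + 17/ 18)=198/ 277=0.71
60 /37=1.62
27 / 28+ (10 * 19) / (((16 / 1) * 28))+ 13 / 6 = 2389 / 672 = 3.56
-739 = -739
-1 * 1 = -1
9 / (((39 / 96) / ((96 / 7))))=27648 / 91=303.82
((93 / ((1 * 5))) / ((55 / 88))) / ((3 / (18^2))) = 80352 / 25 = 3214.08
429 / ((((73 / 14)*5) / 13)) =78078 / 365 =213.91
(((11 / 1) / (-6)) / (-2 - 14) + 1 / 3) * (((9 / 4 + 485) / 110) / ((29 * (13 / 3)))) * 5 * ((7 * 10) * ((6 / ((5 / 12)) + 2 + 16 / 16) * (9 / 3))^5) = 2141691184.41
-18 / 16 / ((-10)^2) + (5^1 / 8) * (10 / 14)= 2437 / 5600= 0.44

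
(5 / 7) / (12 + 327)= 5 / 2373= 0.00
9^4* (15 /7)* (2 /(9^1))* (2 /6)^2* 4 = 9720 /7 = 1388.57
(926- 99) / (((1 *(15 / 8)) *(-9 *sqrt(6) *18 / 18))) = -3308 *sqrt(6) / 405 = -20.01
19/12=1.58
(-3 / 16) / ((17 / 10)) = -15 / 136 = -0.11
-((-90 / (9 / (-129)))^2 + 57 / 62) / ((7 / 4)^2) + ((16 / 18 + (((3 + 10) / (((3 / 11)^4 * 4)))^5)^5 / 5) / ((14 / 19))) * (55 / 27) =44102005944341384670975357696221666197681293871504309193499401231802292785832342549825745911613688032700437006343693790169104691196751973 / 47596694062705339106400184915474627789126804695789193549508430004224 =926577082984798365915802300000000000000000000000000000000000000000000.00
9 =9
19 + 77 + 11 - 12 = 95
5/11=0.45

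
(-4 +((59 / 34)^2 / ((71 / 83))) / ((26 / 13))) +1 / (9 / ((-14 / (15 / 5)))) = -12225623 / 4432104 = -2.76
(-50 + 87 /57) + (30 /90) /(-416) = -1149427 /23712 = -48.47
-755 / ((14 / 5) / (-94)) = 177425 / 7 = 25346.43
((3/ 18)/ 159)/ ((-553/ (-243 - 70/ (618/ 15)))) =12602/ 27169443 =0.00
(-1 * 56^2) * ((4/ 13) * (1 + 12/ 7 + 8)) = -134400/ 13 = -10338.46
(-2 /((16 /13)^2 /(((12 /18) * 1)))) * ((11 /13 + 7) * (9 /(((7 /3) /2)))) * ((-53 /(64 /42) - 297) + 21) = 59341815 /3584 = 16557.43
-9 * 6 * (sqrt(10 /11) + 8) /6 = -72 - 9 * sqrt(110) /11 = -80.58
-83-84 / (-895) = -74201 / 895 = -82.91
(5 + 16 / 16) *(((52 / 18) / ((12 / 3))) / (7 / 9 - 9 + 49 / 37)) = -1443 / 2297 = -0.63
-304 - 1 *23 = -327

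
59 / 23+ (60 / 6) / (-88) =2481 / 1012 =2.45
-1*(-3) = 3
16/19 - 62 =-1162/19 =-61.16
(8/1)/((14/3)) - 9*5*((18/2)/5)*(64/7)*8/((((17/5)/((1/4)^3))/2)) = -6276/119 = -52.74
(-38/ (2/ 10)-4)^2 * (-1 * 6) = -225816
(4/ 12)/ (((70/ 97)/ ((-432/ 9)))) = -776/ 35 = -22.17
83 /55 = 1.51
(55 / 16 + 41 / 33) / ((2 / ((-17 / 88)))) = -0.45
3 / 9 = 1 / 3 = 0.33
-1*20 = -20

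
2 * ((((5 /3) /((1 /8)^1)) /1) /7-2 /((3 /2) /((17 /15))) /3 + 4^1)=10208 /945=10.80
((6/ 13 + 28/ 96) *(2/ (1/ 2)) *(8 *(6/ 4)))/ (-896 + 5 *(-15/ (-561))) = -87890/ 2177851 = -0.04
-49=-49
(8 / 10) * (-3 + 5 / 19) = -208 / 95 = -2.19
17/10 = 1.70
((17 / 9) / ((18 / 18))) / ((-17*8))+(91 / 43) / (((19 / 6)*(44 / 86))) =19447 / 15048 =1.29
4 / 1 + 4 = 8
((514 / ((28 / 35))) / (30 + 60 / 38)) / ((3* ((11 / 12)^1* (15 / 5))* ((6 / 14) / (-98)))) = -1674869 / 2970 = -563.93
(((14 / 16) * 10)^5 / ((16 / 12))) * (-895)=-141021234375 / 4096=-34429012.30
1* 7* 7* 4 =196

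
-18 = -18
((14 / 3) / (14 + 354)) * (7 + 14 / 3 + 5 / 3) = 35 / 207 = 0.17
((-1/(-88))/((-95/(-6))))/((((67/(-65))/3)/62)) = -3627/28006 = -0.13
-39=-39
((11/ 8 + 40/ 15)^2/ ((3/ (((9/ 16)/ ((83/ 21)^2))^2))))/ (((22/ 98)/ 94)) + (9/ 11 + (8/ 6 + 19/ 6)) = 8.27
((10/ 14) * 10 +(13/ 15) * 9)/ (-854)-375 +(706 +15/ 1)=10341417/ 29890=345.98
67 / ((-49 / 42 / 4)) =-229.71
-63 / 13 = -4.85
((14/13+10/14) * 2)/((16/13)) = 163/56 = 2.91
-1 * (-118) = 118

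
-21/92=-0.23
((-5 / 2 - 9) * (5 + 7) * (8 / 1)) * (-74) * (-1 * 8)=-653568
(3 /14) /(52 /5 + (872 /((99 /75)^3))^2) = 19372019535 /12995783938681432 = 0.00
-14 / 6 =-7 / 3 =-2.33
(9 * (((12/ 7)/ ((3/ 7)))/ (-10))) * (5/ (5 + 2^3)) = -18/ 13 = -1.38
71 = 71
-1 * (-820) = 820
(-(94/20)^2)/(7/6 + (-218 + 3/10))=6627/64960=0.10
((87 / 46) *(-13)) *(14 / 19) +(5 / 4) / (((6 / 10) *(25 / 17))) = -87575 / 5244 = -16.70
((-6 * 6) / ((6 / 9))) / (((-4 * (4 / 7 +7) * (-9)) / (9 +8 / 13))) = -2625 / 1378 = -1.90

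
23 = 23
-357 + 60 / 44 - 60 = -4572 / 11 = -415.64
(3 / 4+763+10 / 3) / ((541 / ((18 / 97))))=27615 / 104954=0.26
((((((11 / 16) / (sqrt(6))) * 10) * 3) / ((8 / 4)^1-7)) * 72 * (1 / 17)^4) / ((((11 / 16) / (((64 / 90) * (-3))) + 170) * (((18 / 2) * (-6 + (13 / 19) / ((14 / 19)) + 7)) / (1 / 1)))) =-39424 * sqrt(6) / 195908945625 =-0.00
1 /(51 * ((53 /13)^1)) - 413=-1116326 /2703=-413.00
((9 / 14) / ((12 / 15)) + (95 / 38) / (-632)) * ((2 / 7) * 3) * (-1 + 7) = 63675 / 15484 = 4.11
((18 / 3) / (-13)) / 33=-2 / 143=-0.01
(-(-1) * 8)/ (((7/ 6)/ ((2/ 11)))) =96/ 77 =1.25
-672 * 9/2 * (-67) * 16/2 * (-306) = -495984384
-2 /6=-1 /3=-0.33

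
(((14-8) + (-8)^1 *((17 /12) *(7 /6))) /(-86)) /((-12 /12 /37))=-2405 /774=-3.11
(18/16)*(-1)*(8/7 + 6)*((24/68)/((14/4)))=-675/833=-0.81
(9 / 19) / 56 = 0.01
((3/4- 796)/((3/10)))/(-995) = 3181/1194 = 2.66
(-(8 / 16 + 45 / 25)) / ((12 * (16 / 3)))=-23 / 640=-0.04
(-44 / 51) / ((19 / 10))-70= -68270 / 969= -70.45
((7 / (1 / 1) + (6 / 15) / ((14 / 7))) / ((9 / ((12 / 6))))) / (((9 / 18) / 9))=144 / 5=28.80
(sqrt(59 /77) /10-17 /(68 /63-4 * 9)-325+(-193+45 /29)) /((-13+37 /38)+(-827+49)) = 625448479 /957669900-19 * sqrt(4543) /11558085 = 0.65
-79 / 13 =-6.08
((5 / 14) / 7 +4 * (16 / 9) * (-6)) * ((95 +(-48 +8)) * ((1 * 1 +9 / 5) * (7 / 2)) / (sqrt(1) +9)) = -137819 / 60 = -2296.98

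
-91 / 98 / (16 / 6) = -39 / 112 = -0.35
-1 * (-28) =28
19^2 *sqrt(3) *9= 3249 *sqrt(3)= 5627.43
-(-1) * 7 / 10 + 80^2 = 64007 / 10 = 6400.70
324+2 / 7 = 2270 / 7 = 324.29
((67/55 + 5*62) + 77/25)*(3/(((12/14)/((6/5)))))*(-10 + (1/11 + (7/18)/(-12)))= -1786408988/136125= -13123.30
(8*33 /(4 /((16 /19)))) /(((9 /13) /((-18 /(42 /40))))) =-183040 /133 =-1376.24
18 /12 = 3 /2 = 1.50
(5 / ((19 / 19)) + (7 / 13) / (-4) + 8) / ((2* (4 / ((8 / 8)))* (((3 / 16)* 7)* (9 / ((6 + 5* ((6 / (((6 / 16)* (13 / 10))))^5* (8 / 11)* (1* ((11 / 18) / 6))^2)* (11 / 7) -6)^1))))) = 3536715776000000 / 1551765998601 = 2279.16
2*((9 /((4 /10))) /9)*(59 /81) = 295 /81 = 3.64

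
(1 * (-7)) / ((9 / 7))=-49 / 9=-5.44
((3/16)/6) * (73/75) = 73/2400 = 0.03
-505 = -505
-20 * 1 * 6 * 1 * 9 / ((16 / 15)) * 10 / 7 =-10125 / 7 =-1446.43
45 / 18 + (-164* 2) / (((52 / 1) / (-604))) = 99121 / 26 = 3812.35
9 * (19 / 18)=19 / 2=9.50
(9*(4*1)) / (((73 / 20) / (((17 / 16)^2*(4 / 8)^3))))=13005 / 9344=1.39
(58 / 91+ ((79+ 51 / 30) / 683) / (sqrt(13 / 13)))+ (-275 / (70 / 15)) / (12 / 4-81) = 144483 / 95620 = 1.51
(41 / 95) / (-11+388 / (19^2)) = -0.04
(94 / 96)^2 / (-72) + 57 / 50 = 4672583 / 4147200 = 1.13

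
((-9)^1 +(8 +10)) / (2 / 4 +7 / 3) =54 / 17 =3.18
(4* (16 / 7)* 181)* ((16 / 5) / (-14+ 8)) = -92672 / 105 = -882.59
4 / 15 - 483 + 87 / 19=-136274 / 285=-478.15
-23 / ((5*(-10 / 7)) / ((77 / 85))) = 2.92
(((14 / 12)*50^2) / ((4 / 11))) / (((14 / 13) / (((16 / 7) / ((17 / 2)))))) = 715000 / 357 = 2002.80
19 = 19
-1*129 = -129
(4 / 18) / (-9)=-2 / 81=-0.02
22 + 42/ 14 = 25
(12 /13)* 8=96 /13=7.38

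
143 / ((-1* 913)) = -0.16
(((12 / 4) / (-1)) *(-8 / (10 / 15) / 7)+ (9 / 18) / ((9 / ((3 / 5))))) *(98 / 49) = 1087 / 105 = 10.35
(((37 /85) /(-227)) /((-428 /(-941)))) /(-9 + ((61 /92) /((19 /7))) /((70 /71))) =0.00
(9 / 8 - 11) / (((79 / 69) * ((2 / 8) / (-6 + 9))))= -207 / 2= -103.50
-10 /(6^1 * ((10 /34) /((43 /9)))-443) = 7310 /323563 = 0.02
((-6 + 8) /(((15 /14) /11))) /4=77 /15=5.13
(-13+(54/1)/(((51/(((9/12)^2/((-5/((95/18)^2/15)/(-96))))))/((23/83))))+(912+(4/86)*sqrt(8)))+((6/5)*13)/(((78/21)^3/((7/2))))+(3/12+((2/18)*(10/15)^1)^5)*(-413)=4*sqrt(2)/43+109861443601324721/136865040572520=802.83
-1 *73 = -73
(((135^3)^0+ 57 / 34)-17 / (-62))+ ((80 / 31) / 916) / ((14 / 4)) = 2493345 / 844781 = 2.95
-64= -64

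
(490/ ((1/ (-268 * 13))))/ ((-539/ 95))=3309800/ 11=300890.91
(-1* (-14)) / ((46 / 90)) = 630 / 23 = 27.39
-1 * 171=-171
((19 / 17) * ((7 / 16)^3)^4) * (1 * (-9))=-2366860111371 / 4785074604081152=-0.00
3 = 3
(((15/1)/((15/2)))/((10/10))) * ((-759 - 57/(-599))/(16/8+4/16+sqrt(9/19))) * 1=-2228928/2995+156416 * sqrt(19)/2995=-516.57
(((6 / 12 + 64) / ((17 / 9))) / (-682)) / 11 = -0.00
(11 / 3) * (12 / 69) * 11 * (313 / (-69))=-151492 / 4761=-31.82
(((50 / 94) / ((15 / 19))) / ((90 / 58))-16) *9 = -19753 / 141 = -140.09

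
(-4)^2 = 16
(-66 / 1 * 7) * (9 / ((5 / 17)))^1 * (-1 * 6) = 424116 / 5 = 84823.20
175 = 175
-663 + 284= -379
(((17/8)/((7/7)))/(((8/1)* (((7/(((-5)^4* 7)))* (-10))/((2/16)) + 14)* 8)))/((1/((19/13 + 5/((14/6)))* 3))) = 5125/198016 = 0.03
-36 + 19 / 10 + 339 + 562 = 866.90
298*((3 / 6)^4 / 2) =149 / 16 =9.31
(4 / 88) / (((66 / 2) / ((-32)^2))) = 512 / 363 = 1.41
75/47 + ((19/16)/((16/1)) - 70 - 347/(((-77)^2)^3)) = -171353834527206187/2507738077230848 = -68.33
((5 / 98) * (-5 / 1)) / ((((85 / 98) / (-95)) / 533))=253175 / 17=14892.65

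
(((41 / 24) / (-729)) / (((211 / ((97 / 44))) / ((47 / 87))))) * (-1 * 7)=1308433 / 14131659168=0.00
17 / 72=0.24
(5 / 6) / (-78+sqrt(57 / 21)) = -455 / 42569 - 5 * sqrt(133) / 255414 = -0.01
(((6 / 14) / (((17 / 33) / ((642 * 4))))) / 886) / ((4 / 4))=127116 / 52717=2.41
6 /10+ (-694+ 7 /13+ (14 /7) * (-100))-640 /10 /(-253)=-14678948 /16445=-892.61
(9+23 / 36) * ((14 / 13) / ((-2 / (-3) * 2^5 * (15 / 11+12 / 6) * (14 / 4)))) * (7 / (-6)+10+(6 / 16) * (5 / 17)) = 13928233 / 37679616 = 0.37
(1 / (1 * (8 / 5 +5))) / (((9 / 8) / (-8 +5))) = -40 / 99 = -0.40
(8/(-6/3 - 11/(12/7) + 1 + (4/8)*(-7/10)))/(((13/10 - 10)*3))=800/20271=0.04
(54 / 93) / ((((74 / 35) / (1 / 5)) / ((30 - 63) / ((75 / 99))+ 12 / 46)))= -1568511 / 659525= -2.38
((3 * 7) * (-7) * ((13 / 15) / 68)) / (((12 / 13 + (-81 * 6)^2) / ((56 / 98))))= -1183 / 260997600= -0.00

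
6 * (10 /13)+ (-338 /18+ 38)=2789 /117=23.84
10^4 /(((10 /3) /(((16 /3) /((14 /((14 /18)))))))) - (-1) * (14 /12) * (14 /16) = 128147 /144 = 889.91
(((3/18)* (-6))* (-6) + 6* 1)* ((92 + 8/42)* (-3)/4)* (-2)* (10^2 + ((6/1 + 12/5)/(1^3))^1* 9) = 10198848/35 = 291395.66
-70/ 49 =-10/ 7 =-1.43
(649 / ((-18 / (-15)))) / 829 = 3245 / 4974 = 0.65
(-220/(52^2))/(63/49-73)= 385/339352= 0.00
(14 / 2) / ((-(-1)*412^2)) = 7 / 169744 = 0.00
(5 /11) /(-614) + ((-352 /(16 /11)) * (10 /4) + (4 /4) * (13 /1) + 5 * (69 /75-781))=-4492.40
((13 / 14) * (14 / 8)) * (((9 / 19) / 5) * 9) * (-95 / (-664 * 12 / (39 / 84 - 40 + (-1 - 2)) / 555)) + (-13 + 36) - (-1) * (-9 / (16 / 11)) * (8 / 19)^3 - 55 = -1723843337809 / 4080720896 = -422.44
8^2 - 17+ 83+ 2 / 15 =1952 / 15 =130.13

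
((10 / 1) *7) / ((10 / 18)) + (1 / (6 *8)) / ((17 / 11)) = 102827 / 816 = 126.01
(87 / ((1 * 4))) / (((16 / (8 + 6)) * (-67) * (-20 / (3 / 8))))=1827 / 343040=0.01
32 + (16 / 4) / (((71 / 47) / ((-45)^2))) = 382972 / 71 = 5393.97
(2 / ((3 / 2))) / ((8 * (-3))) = -1 / 18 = -0.06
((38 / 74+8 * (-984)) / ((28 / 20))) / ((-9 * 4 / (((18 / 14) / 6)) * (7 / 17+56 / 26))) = 321825725 / 24671304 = 13.04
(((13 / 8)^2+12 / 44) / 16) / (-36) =-2051 / 405504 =-0.01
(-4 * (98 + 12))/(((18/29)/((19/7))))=-121220/63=-1924.13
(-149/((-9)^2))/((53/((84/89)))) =-4172/127359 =-0.03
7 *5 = 35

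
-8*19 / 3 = -152 / 3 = -50.67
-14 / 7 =-2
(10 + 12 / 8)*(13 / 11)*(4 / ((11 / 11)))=598 / 11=54.36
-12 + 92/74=-398/37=-10.76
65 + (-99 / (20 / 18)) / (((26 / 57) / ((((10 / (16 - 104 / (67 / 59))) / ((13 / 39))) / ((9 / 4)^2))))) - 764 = -1875348 / 2743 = -683.69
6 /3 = 2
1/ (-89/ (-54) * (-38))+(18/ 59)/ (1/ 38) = 1155051/ 99769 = 11.58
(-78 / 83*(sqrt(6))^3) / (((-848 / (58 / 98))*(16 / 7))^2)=-98397*sqrt(6) / 187174141952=-0.00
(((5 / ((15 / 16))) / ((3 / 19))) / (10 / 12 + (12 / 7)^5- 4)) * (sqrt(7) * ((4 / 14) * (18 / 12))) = 1459808 * sqrt(7) / 1173659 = 3.29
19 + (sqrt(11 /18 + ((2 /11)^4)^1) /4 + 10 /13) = sqrt(322678) /2904 + 257 /13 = 19.96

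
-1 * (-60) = 60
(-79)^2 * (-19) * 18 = -2134422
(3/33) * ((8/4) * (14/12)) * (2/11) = 14/363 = 0.04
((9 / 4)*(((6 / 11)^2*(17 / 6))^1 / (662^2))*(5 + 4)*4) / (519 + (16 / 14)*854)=0.00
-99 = -99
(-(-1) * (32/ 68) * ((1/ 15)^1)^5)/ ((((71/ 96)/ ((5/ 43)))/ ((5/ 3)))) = 256/ 1576492875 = 0.00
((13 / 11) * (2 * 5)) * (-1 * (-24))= 3120 / 11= 283.64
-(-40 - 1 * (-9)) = 31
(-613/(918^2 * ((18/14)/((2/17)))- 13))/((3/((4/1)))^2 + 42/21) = -68656/2643200095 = -0.00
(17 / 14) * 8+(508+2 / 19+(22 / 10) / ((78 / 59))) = 26945617 / 51870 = 519.48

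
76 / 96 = 19 / 24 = 0.79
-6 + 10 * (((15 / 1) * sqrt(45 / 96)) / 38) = -3.30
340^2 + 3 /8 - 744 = 918851 /8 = 114856.38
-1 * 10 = -10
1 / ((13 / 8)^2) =64 / 169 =0.38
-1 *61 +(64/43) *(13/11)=-28021/473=-59.24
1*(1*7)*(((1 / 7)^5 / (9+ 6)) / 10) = 1 / 360150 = 0.00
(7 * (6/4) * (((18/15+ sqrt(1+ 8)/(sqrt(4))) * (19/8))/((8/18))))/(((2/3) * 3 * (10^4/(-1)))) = -96957/12800000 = -0.01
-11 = -11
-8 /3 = -2.67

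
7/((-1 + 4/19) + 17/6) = 798/233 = 3.42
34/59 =0.58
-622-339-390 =-1351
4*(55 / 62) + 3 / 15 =581 / 155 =3.75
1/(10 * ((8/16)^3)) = 4/5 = 0.80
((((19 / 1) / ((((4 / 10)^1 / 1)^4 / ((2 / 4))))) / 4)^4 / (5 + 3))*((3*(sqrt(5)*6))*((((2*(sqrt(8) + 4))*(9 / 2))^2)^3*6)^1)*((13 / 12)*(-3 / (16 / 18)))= -3305021966499282989501953125*sqrt(5) / 33554432 - 1168442109368433380126953125*sqrt(10) / 16777216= -440482215390624391722.85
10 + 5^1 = 15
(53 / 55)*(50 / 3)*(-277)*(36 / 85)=-352344 / 187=-1884.19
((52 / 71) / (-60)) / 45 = -13 / 47925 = -0.00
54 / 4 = 27 / 2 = 13.50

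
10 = 10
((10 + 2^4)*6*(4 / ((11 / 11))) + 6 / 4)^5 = 3063984390631251 / 32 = 95749512207226.59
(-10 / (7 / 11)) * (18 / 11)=-25.71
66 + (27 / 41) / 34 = 92031 / 1394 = 66.02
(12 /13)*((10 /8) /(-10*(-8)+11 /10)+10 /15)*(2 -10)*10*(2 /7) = -1062080 /73801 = -14.39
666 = 666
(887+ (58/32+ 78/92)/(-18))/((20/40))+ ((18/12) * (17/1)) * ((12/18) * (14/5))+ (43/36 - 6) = 30081221/16560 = 1816.50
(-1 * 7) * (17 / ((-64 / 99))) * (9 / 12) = 35343 / 256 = 138.06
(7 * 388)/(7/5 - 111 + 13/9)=-25.11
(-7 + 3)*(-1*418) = 1672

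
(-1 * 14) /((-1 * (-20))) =-7 /10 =-0.70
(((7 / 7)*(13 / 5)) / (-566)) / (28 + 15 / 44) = -286 / 1764505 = -0.00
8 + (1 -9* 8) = -63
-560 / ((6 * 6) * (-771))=140 / 6939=0.02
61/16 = 3.81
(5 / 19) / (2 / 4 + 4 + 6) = 10 / 399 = 0.03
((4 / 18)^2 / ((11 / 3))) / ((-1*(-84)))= 1 / 6237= 0.00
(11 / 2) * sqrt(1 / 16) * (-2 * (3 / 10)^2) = -99 / 400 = -0.25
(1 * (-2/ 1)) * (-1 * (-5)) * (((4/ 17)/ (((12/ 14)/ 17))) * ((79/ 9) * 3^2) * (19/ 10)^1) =-21014/ 3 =-7004.67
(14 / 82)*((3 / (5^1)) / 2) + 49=20111 / 410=49.05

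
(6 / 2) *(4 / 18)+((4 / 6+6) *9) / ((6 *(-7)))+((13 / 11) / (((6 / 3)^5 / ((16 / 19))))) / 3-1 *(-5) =12431 / 2926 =4.25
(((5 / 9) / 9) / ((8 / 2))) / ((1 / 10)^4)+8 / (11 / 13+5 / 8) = 219988 / 1377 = 159.76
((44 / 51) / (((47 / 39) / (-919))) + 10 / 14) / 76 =-3675681 / 425068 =-8.65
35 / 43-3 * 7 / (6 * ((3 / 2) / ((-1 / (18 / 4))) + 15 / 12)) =686 / 473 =1.45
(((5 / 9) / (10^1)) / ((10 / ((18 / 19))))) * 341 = 341 / 190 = 1.79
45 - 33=12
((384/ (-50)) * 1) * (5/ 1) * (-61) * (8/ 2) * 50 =468480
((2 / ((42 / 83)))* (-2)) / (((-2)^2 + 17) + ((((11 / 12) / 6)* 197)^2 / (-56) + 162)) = -2294784 / 48429743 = -0.05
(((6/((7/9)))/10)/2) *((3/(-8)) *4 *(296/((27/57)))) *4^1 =-50616/35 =-1446.17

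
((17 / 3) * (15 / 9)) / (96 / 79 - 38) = -6715 / 26154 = -0.26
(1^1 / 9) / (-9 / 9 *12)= -1 / 108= -0.01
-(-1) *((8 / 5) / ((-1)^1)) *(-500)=800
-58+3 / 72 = -1391 / 24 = -57.96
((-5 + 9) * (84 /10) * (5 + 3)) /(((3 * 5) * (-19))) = -448 /475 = -0.94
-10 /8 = -5 /4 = -1.25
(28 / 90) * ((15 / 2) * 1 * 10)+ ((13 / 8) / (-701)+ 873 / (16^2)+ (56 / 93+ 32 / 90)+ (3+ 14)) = 11189967071 / 250341120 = 44.70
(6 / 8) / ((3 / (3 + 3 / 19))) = 15 / 19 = 0.79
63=63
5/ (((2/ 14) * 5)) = 7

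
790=790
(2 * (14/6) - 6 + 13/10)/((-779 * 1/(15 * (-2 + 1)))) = -1/1558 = -0.00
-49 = -49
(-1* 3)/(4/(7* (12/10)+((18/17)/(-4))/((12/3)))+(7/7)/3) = -17001/4609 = -3.69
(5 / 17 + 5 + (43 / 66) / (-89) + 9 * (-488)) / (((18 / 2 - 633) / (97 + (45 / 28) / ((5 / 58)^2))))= 1200690683587 / 545224680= 2202.19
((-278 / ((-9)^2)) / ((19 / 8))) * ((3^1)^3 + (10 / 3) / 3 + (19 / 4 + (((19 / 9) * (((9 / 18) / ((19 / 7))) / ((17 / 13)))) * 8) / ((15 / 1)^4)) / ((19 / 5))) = -1921974034036 / 45297964125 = -42.43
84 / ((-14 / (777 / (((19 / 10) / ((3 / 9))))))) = -15540 / 19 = -817.89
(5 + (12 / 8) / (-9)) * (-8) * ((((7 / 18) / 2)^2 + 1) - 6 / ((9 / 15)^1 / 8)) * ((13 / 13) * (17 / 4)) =50451155 / 3888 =12976.12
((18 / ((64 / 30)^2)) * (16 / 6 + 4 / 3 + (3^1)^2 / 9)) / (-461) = -10125 / 236032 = -0.04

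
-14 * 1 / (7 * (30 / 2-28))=2 / 13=0.15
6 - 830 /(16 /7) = -2857 /8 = -357.12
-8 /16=-1 /2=-0.50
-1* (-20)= 20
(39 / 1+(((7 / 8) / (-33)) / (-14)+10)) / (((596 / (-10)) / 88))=-129365 / 1788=-72.35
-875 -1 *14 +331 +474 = -84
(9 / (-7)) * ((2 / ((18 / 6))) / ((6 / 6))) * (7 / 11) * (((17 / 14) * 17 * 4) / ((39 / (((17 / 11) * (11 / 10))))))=-1.96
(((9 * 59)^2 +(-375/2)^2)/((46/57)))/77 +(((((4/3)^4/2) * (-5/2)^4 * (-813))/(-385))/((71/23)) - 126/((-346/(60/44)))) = 24179292826573/4698689688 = 5145.97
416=416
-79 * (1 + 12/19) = -2449/19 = -128.89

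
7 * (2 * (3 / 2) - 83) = -560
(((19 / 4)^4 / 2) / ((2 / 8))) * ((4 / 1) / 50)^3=0.52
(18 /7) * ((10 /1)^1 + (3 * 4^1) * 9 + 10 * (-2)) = 252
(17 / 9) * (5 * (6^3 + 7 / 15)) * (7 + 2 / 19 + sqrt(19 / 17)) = 3247 * sqrt(323) / 27 + 275995 / 19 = 16687.38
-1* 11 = -11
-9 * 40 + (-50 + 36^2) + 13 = 899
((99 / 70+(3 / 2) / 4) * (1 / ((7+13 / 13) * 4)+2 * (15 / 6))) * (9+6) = 34569 / 256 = 135.04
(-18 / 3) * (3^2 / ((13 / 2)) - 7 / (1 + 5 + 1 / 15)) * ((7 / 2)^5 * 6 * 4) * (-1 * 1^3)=453789 / 26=17453.42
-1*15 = -15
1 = 1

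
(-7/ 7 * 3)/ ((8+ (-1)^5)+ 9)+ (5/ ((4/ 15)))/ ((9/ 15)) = 497/ 16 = 31.06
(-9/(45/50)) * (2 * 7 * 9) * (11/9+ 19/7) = -4960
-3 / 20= -0.15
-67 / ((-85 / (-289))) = -1139 / 5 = -227.80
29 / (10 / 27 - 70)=-783 / 1880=-0.42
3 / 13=0.23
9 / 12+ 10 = 43 / 4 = 10.75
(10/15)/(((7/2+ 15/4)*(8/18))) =6/29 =0.21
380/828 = 95/207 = 0.46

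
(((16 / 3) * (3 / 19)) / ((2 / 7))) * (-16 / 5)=-896 / 95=-9.43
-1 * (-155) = 155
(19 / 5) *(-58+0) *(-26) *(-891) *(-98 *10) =5003670672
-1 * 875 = -875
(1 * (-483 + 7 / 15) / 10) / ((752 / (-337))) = 25949 / 1200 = 21.62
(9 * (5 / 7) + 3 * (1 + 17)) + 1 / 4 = 1699 / 28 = 60.68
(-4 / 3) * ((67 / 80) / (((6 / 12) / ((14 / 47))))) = -469 / 705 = -0.67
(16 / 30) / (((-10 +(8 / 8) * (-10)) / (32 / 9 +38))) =-748 / 675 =-1.11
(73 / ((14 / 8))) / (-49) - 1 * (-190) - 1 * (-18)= 207.15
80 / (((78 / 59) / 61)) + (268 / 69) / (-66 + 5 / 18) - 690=244980826 / 81627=3001.22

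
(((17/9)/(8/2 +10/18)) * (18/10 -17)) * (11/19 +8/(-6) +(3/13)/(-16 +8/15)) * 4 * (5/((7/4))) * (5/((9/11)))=989252440/2921373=338.63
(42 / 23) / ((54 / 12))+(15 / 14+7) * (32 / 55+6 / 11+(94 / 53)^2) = 2603829013 / 74621085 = 34.89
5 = 5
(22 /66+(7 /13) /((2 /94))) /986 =500 /19227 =0.03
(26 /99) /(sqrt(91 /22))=2* sqrt(2002) /693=0.13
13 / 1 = 13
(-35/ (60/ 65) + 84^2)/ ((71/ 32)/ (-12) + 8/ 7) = 18864608/ 2575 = 7326.06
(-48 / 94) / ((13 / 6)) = -144 / 611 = -0.24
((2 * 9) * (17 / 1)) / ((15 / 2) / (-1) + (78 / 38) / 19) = -24548 / 593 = -41.40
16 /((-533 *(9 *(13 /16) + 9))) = -256 /139113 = -0.00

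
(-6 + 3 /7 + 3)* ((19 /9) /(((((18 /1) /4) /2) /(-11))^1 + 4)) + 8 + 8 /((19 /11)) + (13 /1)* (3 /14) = 621331 /44422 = 13.99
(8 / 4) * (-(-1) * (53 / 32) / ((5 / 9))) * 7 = 3339 / 80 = 41.74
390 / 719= 0.54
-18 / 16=-9 / 8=-1.12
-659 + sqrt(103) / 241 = -658.96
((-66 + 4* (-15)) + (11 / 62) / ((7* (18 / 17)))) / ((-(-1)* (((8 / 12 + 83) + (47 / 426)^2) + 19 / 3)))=-1.40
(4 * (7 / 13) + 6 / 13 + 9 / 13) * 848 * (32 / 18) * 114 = 22170112 / 39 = 568464.41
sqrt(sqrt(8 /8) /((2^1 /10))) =sqrt(5) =2.24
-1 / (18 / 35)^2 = -3.78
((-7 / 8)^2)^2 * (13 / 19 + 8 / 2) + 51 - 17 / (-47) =197910519 / 3657728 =54.11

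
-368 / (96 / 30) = -115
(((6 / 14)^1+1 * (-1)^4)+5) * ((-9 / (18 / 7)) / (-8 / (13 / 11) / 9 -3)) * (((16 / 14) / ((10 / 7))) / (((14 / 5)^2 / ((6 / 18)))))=8775 / 43022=0.20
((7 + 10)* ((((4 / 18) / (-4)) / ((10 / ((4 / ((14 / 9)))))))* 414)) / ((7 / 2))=-7038 / 245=-28.73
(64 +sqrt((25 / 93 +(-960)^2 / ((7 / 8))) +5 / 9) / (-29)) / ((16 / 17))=68 - 17 * sqrt(446371779770) / 302064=30.40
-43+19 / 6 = -239 / 6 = -39.83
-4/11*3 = -12/11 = -1.09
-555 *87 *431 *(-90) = 1872975150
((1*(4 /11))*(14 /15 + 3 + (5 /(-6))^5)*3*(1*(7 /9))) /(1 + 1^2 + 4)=961121 /1924560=0.50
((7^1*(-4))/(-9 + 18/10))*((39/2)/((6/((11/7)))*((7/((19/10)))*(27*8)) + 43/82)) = 3898895/156246801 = 0.02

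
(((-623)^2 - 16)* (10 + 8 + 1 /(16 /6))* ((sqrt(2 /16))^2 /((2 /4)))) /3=19017537 /32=594298.03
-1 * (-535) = 535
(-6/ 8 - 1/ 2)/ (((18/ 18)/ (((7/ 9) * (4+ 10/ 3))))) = -7.13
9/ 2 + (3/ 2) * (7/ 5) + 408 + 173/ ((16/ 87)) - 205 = 92023/ 80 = 1150.29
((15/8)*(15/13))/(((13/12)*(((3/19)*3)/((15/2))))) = 21375/676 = 31.62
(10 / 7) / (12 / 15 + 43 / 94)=4700 / 4137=1.14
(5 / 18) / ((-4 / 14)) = -35 / 36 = -0.97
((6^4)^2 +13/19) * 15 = 478690755/19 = 25194250.26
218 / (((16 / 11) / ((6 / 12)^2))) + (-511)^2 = 8357071 / 32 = 261158.47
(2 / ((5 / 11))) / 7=22 / 35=0.63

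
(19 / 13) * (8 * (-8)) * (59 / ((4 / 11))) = -197296 / 13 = -15176.62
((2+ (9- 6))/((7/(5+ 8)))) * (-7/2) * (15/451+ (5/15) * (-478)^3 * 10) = 32016480435875/2706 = 11831663132.25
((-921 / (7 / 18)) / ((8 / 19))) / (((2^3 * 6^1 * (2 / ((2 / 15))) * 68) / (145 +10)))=-542469 / 30464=-17.81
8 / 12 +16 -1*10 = 20 / 3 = 6.67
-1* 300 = -300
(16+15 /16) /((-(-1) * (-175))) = -271 /2800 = -0.10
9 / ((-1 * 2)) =-9 / 2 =-4.50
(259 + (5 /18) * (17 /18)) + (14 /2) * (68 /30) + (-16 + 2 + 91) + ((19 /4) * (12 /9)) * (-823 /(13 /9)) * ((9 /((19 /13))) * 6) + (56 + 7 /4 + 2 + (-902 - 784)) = -54513049 /405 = -134600.12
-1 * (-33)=33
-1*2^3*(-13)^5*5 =14851720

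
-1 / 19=-0.05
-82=-82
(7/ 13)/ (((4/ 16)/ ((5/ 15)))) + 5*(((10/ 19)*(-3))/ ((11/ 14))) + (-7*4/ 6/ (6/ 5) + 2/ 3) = -306937/ 24453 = -12.55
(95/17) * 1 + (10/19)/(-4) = 3525/646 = 5.46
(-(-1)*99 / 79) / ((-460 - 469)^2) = 99 / 68180239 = 0.00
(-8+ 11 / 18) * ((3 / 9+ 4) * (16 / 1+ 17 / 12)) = -361361 / 648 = -557.66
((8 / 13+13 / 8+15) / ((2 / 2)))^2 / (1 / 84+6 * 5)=67511829 / 6816784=9.90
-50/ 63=-0.79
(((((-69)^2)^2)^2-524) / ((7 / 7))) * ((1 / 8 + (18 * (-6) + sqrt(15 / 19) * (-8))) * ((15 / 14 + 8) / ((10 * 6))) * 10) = -56312815635696051317 / 672-6868673005512722 * sqrt(285) / 21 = -89320573090048863.83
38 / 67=0.57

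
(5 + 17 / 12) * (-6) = -77 / 2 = -38.50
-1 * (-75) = 75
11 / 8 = 1.38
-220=-220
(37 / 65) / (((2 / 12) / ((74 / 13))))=16428 / 845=19.44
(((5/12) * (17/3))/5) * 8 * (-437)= -14858/9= -1650.89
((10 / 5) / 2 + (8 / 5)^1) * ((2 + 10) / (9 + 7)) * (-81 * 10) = -3159 / 2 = -1579.50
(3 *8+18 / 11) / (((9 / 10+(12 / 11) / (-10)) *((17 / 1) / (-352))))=-330880 / 493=-671.16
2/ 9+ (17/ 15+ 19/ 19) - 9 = -299/ 45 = -6.64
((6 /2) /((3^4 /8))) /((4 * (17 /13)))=26 /459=0.06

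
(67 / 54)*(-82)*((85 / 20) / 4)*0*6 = 0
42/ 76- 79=-78.45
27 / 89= 0.30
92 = 92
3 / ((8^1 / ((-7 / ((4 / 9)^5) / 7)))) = -177147 / 8192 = -21.62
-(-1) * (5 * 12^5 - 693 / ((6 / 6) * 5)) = 6220107 / 5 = 1244021.40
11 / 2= 5.50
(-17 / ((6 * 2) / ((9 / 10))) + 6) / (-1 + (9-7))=189 / 40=4.72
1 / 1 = 1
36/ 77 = 0.47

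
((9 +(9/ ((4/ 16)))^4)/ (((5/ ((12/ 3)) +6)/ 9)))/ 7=297864.53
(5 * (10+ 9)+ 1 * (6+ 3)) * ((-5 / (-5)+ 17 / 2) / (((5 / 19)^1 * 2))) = 1877.20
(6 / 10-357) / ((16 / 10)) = -891 / 4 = -222.75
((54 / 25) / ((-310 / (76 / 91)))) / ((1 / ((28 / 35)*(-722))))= 5926176 / 1763125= 3.36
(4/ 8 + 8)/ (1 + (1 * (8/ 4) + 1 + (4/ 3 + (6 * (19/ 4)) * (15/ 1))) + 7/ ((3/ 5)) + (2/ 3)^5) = 4131/ 216091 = 0.02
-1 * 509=-509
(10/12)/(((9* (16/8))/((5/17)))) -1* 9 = -16499/1836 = -8.99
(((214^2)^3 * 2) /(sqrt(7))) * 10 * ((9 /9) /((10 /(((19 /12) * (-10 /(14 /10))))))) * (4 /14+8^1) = -6803586152220370.11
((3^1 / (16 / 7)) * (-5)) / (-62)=0.11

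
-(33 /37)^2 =-1089 /1369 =-0.80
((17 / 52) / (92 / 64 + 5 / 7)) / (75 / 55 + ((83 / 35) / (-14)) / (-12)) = 30787680 / 279191029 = 0.11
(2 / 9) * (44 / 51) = 88 / 459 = 0.19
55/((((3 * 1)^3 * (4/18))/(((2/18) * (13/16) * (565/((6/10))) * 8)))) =2019875/324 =6234.18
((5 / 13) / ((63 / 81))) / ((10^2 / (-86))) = -387 / 910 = -0.43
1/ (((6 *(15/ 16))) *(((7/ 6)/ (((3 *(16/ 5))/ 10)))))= 128/ 875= 0.15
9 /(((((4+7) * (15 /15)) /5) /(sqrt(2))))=45 * sqrt(2) /11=5.79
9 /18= 1 /2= 0.50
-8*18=-144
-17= -17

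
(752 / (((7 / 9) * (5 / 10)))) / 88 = 1692 / 77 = 21.97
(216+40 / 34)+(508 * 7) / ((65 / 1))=300432 / 1105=271.88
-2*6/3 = -4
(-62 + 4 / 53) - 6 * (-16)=1806 / 53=34.08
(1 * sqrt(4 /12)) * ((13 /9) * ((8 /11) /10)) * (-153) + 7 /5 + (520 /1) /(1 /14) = 36407 /5 - 884 * sqrt(3) /165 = 7272.12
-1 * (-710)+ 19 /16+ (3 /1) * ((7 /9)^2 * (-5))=303313 /432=702.11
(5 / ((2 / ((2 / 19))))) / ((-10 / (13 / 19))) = -0.02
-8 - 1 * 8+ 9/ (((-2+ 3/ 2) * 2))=-25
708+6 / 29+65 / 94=1932457 / 2726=708.90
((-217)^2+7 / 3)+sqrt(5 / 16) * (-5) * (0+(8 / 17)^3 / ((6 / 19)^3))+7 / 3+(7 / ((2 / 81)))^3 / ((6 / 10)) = 912551563 / 24 - 548720 * sqrt(5) / 132651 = 38022972.54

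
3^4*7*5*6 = 17010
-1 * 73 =-73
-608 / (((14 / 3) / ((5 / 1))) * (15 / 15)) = -4560 / 7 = -651.43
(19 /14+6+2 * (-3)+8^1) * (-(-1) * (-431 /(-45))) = 56461 /630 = 89.62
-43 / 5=-8.60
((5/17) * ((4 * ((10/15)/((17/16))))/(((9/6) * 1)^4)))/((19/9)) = 10240/148257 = 0.07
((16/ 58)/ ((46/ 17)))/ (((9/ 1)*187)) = 4/ 66033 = 0.00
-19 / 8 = -2.38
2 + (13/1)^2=171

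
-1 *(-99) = 99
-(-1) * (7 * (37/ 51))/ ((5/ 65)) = 3367/ 51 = 66.02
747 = 747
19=19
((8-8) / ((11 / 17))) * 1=0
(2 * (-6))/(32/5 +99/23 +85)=-690/5503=-0.13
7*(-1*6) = -42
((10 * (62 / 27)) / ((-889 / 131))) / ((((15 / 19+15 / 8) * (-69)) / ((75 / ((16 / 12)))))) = 15431800 / 14905863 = 1.04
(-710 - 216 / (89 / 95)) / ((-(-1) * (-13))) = 83710 / 1157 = 72.35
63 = 63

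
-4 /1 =-4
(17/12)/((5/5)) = 17/12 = 1.42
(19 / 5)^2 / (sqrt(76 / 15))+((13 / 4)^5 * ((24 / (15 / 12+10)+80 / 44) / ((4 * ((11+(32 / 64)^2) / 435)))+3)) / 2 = 19 * sqrt(285) / 50+7571778149 / 1013760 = 7475.42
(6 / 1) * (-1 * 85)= -510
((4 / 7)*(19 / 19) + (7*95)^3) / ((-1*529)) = -2058557379 / 3703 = -555916.12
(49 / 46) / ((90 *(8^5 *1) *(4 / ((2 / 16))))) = 49 / 4341104640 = 0.00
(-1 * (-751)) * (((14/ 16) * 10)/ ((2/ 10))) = 131425/ 4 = 32856.25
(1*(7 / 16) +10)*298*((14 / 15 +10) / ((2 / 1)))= 1020203 / 60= 17003.38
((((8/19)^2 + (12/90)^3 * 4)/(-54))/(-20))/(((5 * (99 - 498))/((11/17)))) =-312884/5578360396875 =-0.00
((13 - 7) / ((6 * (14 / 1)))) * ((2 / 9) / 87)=1 / 5481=0.00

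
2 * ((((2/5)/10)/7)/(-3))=-2/525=-0.00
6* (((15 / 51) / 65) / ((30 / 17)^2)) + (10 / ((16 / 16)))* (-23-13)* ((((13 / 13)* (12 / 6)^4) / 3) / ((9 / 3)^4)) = -415847 / 17550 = -23.69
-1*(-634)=634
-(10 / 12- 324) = 1939 / 6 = 323.17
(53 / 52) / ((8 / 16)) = 2.04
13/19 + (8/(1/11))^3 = 12947981/19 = 681472.68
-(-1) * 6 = 6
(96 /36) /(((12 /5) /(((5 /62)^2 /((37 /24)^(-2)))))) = 171125 /9963648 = 0.02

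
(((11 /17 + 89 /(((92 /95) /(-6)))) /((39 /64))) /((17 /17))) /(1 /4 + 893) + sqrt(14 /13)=0.03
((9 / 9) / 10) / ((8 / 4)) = 1 / 20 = 0.05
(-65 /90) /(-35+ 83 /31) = 403 /18036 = 0.02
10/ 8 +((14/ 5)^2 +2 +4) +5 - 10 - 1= 909/ 100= 9.09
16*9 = 144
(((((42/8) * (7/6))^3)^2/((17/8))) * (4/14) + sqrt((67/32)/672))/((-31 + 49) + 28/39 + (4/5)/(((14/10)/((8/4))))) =357.45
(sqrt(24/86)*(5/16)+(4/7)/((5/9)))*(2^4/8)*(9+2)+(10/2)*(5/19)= 55*sqrt(129)/172+15923/665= 27.58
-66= -66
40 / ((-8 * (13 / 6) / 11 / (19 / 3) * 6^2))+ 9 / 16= -7307 / 1872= -3.90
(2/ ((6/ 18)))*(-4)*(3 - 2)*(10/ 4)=-60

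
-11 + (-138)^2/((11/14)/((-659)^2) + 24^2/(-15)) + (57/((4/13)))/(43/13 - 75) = -2217371577361433/4351870633744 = -509.52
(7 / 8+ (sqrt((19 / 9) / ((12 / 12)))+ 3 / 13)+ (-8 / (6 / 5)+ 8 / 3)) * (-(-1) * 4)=-301 / 26+ 4 * sqrt(19) / 3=-5.77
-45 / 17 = -2.65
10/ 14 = 5/ 7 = 0.71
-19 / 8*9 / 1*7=-149.62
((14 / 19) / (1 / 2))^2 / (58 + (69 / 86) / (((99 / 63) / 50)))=370832 / 14262749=0.03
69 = 69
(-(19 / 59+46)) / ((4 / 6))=-8199 / 118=-69.48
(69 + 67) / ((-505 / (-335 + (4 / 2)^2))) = 45016 / 505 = 89.14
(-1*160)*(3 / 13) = -480 / 13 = -36.92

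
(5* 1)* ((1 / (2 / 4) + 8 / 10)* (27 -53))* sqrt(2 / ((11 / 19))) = -364* sqrt(418) / 11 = -676.55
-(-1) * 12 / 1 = 12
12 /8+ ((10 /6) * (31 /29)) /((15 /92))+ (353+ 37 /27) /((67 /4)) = 3523663 /104922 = 33.58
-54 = -54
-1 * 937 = -937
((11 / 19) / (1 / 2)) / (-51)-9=-8743 / 969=-9.02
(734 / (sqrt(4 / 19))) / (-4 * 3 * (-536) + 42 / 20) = 3670 * sqrt(19) / 64341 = 0.25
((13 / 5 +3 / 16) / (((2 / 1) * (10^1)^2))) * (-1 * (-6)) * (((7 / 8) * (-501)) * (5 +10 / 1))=-7038549 / 12800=-549.89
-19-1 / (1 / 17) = -36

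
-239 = -239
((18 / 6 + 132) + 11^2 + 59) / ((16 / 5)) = 1575 / 16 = 98.44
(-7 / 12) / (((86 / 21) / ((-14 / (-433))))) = -343 / 74476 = -0.00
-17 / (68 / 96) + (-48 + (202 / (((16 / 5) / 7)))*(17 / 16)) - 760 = -46401 / 128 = -362.51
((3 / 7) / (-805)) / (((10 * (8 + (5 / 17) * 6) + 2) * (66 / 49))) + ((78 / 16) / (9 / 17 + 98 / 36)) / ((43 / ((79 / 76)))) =101004221719 / 2787205892240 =0.04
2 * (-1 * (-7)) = 14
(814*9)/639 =814/71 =11.46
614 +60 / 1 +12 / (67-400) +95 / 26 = 1955605 / 2886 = 677.62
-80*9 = -720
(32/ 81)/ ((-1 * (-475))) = 0.00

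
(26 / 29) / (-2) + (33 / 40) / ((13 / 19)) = 11423 / 15080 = 0.76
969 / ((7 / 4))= 553.71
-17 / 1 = -17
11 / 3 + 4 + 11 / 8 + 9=433 / 24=18.04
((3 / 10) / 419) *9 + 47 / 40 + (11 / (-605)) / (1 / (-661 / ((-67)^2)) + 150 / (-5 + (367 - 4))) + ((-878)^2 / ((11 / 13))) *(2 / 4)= 15829366780956341 / 34749832040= 455523.55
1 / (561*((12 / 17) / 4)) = 0.01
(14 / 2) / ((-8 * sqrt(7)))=-sqrt(7) / 8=-0.33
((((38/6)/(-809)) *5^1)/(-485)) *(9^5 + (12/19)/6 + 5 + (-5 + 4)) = 374003/78473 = 4.77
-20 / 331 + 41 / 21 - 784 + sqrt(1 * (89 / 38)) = -5436433 / 6951 + sqrt(3382) / 38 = -780.58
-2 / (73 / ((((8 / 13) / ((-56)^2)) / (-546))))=1 / 101558184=0.00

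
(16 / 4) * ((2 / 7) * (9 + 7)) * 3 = 384 / 7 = 54.86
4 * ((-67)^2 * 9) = 161604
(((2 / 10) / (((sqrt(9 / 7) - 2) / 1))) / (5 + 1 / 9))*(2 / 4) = -63 / 4370 - 27*sqrt(7) / 8740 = -0.02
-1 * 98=-98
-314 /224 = -1.40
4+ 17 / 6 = 41 / 6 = 6.83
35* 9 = 315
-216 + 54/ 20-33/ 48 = -17119/ 80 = -213.99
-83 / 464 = -0.18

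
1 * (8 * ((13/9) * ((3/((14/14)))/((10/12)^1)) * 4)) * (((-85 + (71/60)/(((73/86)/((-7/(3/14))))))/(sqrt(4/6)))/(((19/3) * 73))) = -178389952 * sqrt(6)/7593825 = -57.54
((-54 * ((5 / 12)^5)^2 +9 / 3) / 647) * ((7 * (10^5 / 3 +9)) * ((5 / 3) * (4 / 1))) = 12008549233606135 / 1669188943872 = 7194.24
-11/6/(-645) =11/3870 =0.00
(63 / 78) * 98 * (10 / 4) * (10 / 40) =5145 / 104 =49.47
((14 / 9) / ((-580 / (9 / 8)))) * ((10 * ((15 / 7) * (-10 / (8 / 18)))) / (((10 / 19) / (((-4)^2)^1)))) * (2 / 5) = 513 / 29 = 17.69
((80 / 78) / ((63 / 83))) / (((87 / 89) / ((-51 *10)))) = -50231600 / 71253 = -704.98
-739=-739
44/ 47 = 0.94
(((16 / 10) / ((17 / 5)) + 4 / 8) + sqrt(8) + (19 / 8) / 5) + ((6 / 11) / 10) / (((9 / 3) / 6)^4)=17341 / 7480 + 2 * sqrt(2)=5.15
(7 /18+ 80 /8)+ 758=13831 /18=768.39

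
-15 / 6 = -5 / 2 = -2.50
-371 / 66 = -5.62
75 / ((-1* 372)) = -25 / 124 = -0.20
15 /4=3.75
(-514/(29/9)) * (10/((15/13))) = -40092/29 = -1382.48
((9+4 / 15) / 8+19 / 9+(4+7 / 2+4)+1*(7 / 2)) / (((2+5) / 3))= 6577 / 840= 7.83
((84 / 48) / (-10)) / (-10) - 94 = -37593 / 400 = -93.98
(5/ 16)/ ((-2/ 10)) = -25/ 16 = -1.56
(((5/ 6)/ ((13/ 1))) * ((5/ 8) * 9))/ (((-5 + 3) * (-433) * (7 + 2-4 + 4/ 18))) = 675/ 8466016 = 0.00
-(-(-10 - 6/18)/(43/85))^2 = -6943225/16641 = -417.24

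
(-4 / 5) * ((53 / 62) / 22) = -53 / 1705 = -0.03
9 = 9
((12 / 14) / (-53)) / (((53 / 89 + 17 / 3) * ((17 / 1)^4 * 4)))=-801 / 103618157104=-0.00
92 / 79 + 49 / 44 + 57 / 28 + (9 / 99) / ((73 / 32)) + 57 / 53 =255555229 / 47070254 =5.43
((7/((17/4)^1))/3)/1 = 28/51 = 0.55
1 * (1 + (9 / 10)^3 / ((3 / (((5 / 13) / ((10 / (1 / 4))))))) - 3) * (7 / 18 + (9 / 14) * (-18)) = 292729613 / 13104000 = 22.34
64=64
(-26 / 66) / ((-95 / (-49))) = -637 / 3135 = -0.20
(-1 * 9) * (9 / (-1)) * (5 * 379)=153495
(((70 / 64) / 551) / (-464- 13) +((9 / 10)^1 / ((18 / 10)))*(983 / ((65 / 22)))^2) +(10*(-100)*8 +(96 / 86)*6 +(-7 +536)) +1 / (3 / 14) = 73170818337445951 / 1527971047200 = 47887.57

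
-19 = -19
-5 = -5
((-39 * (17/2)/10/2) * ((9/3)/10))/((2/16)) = -1989/50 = -39.78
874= 874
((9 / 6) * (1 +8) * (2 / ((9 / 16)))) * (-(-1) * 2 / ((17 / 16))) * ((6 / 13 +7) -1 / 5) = 724992 / 1105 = 656.10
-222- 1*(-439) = 217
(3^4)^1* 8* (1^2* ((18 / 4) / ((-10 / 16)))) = -23328 / 5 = -4665.60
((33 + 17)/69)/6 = 25/207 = 0.12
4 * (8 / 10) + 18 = 21.20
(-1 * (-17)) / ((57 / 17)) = 289 / 57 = 5.07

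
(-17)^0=1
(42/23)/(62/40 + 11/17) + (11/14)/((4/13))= 1085521/320712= 3.38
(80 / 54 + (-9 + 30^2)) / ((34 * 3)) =24097 / 2754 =8.75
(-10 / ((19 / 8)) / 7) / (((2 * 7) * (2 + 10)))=-0.00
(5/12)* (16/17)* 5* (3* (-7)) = -700/17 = -41.18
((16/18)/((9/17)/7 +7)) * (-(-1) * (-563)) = -267988/3789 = -70.73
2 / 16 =1 / 8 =0.12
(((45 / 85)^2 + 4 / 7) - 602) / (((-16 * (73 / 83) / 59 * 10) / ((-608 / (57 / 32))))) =-190571338592 / 2215185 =-86029.54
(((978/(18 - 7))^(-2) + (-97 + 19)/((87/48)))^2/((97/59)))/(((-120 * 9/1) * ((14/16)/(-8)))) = 84068645106573370211/8815865804981279730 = 9.54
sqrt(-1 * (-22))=sqrt(22)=4.69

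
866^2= 749956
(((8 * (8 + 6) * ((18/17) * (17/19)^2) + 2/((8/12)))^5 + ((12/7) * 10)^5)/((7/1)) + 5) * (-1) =-928572394257646130123527370/721313814164029849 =-1287334827.12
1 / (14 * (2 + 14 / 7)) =0.02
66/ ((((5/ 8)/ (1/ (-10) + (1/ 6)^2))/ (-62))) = 35464/ 75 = 472.85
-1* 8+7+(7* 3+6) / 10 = 17 / 10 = 1.70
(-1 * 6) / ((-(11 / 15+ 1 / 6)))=20 / 3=6.67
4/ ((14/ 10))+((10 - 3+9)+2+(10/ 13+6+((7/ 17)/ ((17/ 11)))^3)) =60723392969/ 2196518779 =27.65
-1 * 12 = -12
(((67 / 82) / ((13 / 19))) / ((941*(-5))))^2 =0.00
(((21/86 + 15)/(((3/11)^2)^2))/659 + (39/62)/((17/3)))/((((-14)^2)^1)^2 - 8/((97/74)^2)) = 16283799896489/145724046285886128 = 0.00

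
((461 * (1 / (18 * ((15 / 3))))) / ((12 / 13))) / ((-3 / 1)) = -5993 / 3240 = -1.85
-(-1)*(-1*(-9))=9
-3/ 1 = -3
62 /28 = 31 /14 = 2.21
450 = 450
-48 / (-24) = 2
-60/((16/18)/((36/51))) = -810/17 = -47.65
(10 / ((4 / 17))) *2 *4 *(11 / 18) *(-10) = -18700 / 9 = -2077.78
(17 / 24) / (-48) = -17 / 1152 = -0.01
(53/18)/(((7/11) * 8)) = 0.58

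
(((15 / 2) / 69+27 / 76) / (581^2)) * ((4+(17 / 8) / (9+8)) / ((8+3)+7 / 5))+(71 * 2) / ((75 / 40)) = 332470949393593 / 4390021312320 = 75.73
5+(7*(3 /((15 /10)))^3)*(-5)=-275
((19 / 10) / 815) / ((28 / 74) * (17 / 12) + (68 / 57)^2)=2284047 / 1919540975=0.00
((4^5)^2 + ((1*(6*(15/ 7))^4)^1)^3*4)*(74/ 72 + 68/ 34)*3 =30784819871925732730064896/ 41523861603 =741376612952144.19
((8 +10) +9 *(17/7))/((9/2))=62/7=8.86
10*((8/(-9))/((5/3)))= -16/3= -5.33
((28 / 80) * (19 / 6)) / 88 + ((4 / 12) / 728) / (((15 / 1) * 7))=254251 / 20180160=0.01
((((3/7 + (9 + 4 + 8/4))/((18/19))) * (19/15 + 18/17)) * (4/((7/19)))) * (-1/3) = -1712584/12495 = -137.06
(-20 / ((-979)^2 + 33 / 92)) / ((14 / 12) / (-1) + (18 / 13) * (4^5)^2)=-0.00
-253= -253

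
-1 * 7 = -7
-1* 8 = -8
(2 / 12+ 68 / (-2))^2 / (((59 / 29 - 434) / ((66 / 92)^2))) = -144602381 / 106028528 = -1.36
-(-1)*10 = 10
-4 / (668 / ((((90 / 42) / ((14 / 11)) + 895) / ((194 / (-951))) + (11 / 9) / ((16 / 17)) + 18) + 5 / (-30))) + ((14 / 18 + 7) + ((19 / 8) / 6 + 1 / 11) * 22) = 5108359147 / 114300144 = 44.69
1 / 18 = 0.06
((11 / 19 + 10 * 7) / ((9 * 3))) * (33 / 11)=149 / 19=7.84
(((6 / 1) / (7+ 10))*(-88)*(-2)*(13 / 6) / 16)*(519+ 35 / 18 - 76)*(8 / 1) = 4581148 / 153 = 29942.14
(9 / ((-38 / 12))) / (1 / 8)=-432 / 19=-22.74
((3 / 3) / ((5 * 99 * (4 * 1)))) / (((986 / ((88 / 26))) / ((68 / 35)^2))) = 0.00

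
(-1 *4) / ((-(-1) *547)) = -4 / 547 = -0.01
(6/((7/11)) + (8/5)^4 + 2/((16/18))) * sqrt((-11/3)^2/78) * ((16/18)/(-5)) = -3509693 * sqrt(78)/23034375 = -1.35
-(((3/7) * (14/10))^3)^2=-729/15625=-0.05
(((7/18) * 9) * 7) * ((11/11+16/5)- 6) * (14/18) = -343/10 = -34.30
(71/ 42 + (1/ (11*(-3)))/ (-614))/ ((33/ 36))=479548/ 260029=1.84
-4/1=-4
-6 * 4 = -24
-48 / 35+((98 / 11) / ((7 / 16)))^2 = 1750352 / 4235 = 413.31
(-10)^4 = 10000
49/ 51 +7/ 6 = 217/ 102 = 2.13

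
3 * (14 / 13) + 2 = 68 / 13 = 5.23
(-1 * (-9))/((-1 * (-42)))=3/14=0.21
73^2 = 5329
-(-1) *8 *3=24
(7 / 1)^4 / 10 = 2401 / 10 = 240.10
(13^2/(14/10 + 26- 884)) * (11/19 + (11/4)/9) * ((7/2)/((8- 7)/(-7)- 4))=25050025/169915176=0.15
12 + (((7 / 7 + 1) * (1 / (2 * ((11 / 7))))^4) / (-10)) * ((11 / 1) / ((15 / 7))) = 19149593 / 1597200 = 11.99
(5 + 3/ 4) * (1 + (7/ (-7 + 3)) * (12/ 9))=-23/ 3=-7.67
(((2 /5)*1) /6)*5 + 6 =19 /3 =6.33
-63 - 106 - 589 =-758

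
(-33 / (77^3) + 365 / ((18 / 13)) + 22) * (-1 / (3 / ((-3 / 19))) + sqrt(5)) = 213366869 / 14194026 + 213366869 * sqrt(5) / 747054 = 653.68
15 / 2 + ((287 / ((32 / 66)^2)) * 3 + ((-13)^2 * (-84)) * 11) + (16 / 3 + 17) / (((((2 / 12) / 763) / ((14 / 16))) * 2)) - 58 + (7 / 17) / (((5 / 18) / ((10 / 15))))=-107812.02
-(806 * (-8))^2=-41576704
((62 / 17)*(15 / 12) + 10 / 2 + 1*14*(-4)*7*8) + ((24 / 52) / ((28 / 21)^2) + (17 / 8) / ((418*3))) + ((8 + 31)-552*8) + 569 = -15373576025 / 2217072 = -6934.18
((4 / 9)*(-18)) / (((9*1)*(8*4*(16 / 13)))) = -13 / 576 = -0.02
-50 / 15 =-10 / 3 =-3.33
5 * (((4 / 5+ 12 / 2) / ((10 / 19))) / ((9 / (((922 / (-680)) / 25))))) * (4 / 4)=-8759 / 22500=-0.39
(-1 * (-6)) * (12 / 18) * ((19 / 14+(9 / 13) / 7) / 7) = 530 / 637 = 0.83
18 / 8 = 9 / 4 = 2.25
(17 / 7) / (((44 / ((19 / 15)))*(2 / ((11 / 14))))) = 323 / 11760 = 0.03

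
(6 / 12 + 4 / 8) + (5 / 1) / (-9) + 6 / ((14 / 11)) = 325 / 63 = 5.16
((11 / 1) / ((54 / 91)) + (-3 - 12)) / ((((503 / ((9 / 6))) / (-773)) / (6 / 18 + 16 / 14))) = -4576933 / 380268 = -12.04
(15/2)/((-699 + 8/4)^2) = 15/971618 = 0.00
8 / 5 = 1.60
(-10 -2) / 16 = -3 / 4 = -0.75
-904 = -904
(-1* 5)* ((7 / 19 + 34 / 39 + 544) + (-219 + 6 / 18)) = -1209955 / 741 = -1632.87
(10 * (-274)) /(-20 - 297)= 2740 /317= 8.64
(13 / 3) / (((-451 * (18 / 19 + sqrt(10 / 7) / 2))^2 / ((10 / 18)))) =2083081910 / 40960028315547-24966760 * sqrt(70) / 4551114257283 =0.00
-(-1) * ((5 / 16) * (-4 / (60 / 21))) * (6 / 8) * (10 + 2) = -63 / 16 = -3.94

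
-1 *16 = -16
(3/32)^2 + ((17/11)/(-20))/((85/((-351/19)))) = 136881/5350400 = 0.03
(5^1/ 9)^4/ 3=625/ 19683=0.03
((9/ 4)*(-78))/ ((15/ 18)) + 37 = -868/ 5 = -173.60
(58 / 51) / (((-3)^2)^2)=58 / 4131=0.01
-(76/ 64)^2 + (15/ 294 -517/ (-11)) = 572519/ 12544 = 45.64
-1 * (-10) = 10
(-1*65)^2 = 4225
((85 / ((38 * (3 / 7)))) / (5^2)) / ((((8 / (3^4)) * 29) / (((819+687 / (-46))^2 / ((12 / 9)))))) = 13186519910991 / 373093120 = 35343.78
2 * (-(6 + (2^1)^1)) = -16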